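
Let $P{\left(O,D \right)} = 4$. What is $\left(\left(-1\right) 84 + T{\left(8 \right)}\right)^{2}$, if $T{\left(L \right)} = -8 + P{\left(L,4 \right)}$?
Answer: $7744$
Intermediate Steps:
$T{\left(L \right)} = -4$ ($T{\left(L \right)} = -8 + 4 = -4$)
$\left(\left(-1\right) 84 + T{\left(8 \right)}\right)^{2} = \left(\left(-1\right) 84 - 4\right)^{2} = \left(-84 - 4\right)^{2} = \left(-88\right)^{2} = 7744$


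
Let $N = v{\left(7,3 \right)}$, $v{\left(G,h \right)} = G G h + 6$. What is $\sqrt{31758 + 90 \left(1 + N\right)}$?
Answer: $\sqrt{45618} \approx 213.58$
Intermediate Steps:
$v{\left(G,h \right)} = 6 + h G^{2}$ ($v{\left(G,h \right)} = G^{2} h + 6 = h G^{2} + 6 = 6 + h G^{2}$)
$N = 153$ ($N = 6 + 3 \cdot 7^{2} = 6 + 3 \cdot 49 = 6 + 147 = 153$)
$\sqrt{31758 + 90 \left(1 + N\right)} = \sqrt{31758 + 90 \left(1 + 153\right)} = \sqrt{31758 + 90 \cdot 154} = \sqrt{31758 + 13860} = \sqrt{45618}$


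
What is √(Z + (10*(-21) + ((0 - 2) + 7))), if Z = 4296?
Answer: √4091 ≈ 63.961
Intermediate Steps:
√(Z + (10*(-21) + ((0 - 2) + 7))) = √(4296 + (10*(-21) + ((0 - 2) + 7))) = √(4296 + (-210 + (-2 + 7))) = √(4296 + (-210 + 5)) = √(4296 - 205) = √4091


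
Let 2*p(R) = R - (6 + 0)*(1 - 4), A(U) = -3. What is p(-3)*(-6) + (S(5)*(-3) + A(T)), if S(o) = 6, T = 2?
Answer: -66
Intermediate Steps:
p(R) = 9 + R/2 (p(R) = (R - (6 + 0)*(1 - 4))/2 = (R - 6*(-3))/2 = (R - 1*(-18))/2 = (R + 18)/2 = (18 + R)/2 = 9 + R/2)
p(-3)*(-6) + (S(5)*(-3) + A(T)) = (9 + (1/2)*(-3))*(-6) + (6*(-3) - 3) = (9 - 3/2)*(-6) + (-18 - 3) = (15/2)*(-6) - 21 = -45 - 21 = -66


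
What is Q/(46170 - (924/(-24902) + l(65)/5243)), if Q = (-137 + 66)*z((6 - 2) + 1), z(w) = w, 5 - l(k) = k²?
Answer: -23174610515/3014059944296 ≈ -0.0076888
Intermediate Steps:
l(k) = 5 - k²
Q = -355 (Q = (-137 + 66)*((6 - 2) + 1) = -71*(4 + 1) = -71*5 = -355)
Q/(46170 - (924/(-24902) + l(65)/5243)) = -355/(46170 - (924/(-24902) + (5 - 1*65²)/5243)) = -355/(46170 - (924*(-1/24902) + (5 - 1*4225)*(1/5243))) = -355/(46170 - (-462/12451 + (5 - 4225)*(1/5243))) = -355/(46170 - (-462/12451 - 4220*1/5243)) = -355/(46170 - (-462/12451 - 4220/5243)) = -355/(46170 - 1*(-54965486/65280593)) = -355/(46170 + 54965486/65280593) = -355/3014059944296/65280593 = -355*65280593/3014059944296 = -23174610515/3014059944296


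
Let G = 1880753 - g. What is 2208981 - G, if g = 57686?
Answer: 385914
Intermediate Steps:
G = 1823067 (G = 1880753 - 1*57686 = 1880753 - 57686 = 1823067)
2208981 - G = 2208981 - 1*1823067 = 2208981 - 1823067 = 385914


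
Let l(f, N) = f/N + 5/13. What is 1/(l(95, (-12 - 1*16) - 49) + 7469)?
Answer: 1001/7475619 ≈ 0.00013390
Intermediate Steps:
l(f, N) = 5/13 + f/N (l(f, N) = f/N + 5*(1/13) = f/N + 5/13 = 5/13 + f/N)
1/(l(95, (-12 - 1*16) - 49) + 7469) = 1/((5/13 + 95/((-12 - 1*16) - 49)) + 7469) = 1/((5/13 + 95/((-12 - 16) - 49)) + 7469) = 1/((5/13 + 95/(-28 - 49)) + 7469) = 1/((5/13 + 95/(-77)) + 7469) = 1/((5/13 + 95*(-1/77)) + 7469) = 1/((5/13 - 95/77) + 7469) = 1/(-850/1001 + 7469) = 1/(7475619/1001) = 1001/7475619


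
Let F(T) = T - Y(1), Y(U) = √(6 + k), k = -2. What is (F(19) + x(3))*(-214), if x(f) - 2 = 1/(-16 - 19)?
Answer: -142096/35 ≈ -4059.9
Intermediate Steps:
x(f) = 69/35 (x(f) = 2 + 1/(-16 - 19) = 2 + 1/(-35) = 2 - 1/35 = 69/35)
Y(U) = 2 (Y(U) = √(6 - 2) = √4 = 2)
F(T) = -2 + T (F(T) = T - 1*2 = T - 2 = -2 + T)
(F(19) + x(3))*(-214) = ((-2 + 19) + 69/35)*(-214) = (17 + 69/35)*(-214) = (664/35)*(-214) = -142096/35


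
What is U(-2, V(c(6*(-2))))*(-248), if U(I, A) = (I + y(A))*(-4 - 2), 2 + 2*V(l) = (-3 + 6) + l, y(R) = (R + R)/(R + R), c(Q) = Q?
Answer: -1488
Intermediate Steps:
y(R) = 1 (y(R) = (2*R)/((2*R)) = (2*R)*(1/(2*R)) = 1)
V(l) = 1/2 + l/2 (V(l) = -1 + ((-3 + 6) + l)/2 = -1 + (3 + l)/2 = -1 + (3/2 + l/2) = 1/2 + l/2)
U(I, A) = -6 - 6*I (U(I, A) = (I + 1)*(-4 - 2) = (1 + I)*(-6) = -6 - 6*I)
U(-2, V(c(6*(-2))))*(-248) = (-6 - 6*(-2))*(-248) = (-6 + 12)*(-248) = 6*(-248) = -1488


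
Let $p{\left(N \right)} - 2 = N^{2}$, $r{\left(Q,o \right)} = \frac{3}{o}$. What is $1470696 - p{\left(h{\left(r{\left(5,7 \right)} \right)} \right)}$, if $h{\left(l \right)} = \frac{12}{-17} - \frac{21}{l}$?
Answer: $\frac{424316541}{289} \approx 1.4682 \cdot 10^{6}$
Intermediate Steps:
$h{\left(l \right)} = - \frac{12}{17} - \frac{21}{l}$ ($h{\left(l \right)} = 12 \left(- \frac{1}{17}\right) - \frac{21}{l} = - \frac{12}{17} - \frac{21}{l}$)
$p{\left(N \right)} = 2 + N^{2}$
$1470696 - p{\left(h{\left(r{\left(5,7 \right)} \right)} \right)} = 1470696 - \left(2 + \left(- \frac{12}{17} - \frac{21}{3 \cdot \frac{1}{7}}\right)^{2}\right) = 1470696 - \left(2 + \left(- \frac{12}{17} - \frac{21}{\frac{3}{7}}\right)^{2}\right) = 1470696 - \left(2 + \left(- \frac{12}{17} - 49\right)^{2}\right) = 1470696 - \left(2 + \left(- \frac{845}{17}\right)^{2}\right) = 1470696 - \left(2 + \frac{714025}{289}\right) = 1470696 - \frac{714603}{289} = \frac{424316541}{289}$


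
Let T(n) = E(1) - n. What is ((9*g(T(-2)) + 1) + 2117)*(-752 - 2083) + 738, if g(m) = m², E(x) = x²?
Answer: -6233427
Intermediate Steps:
T(n) = 1 - n (T(n) = 1² - n = 1 - n)
((9*g(T(-2)) + 1) + 2117)*(-752 - 2083) + 738 = ((9*(1 - 1*(-2))² + 1) + 2117)*(-752 - 2083) + 738 = ((9*(1 + 2)² + 1) + 2117)*(-2835) + 738 = ((9*3² + 1) + 2117)*(-2835) + 738 = ((9*9 + 1) + 2117)*(-2835) + 738 = ((81 + 1) + 2117)*(-2835) + 738 = (82 + 2117)*(-2835) + 738 = 2199*(-2835) + 738 = -6234165 + 738 = -6233427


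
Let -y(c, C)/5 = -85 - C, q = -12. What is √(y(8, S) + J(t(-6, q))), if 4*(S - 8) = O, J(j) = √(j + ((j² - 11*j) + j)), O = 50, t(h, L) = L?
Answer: √(2110 + 24*√7)/2 ≈ 23.310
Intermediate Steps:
J(j) = √(j² - 9*j) (J(j) = √(j + (j² - 10*j)) = √(j² - 9*j))
S = 41/2 (S = 8 + (¼)*50 = 8 + 25/2 = 41/2 ≈ 20.500)
y(c, C) = 425 + 5*C (y(c, C) = -5*(-85 - C) = 425 + 5*C)
√(y(8, S) + J(t(-6, q))) = √((425 + 5*(41/2)) + √(-12*(-9 - 12))) = √((425 + 205/2) + √(-12*(-21))) = √(1055/2 + √252) = √(1055/2 + 6*√7)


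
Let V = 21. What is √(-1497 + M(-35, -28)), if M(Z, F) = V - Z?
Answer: I*√1441 ≈ 37.961*I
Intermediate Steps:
M(Z, F) = 21 - Z
√(-1497 + M(-35, -28)) = √(-1497 + (21 - 1*(-35))) = √(-1497 + (21 + 35)) = √(-1497 + 56) = √(-1441) = I*√1441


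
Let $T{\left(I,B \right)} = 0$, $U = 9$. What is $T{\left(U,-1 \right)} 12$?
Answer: $0$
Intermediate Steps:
$T{\left(U,-1 \right)} 12 = 0 \cdot 12 = 0$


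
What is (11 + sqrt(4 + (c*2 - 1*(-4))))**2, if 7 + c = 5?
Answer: 169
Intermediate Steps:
c = -2 (c = -7 + 5 = -2)
(11 + sqrt(4 + (c*2 - 1*(-4))))**2 = (11 + sqrt(4 + (-2*2 - 1*(-4))))**2 = (11 + sqrt(4 + (-4 + 4)))**2 = (11 + sqrt(4 + 0))**2 = (11 + sqrt(4))**2 = (11 + 2)**2 = 13**2 = 169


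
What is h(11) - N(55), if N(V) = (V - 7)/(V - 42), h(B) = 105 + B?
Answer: 1460/13 ≈ 112.31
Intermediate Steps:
N(V) = (-7 + V)/(-42 + V)
h(11) - N(55) = (105 + 11) - (-7 + 55)/(-42 + 55) = 116 - 48/13 = 1460/13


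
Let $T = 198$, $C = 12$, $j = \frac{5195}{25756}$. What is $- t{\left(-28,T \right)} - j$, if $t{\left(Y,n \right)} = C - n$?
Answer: $\frac{4785421}{25756} \approx 185.8$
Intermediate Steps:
$j = \frac{5195}{25756}$ ($j = 5195 \cdot \frac{1}{25756} = \frac{5195}{25756} \approx 0.2017$)
$t{\left(Y,n \right)} = 12 - n$
$- t{\left(-28,T \right)} - j = - (12 - 198) - \frac{5195}{25756} = \left(-1\right) \left(-186\right) - \frac{5195}{25756} = 186 - \frac{5195}{25756} = \frac{4785421}{25756}$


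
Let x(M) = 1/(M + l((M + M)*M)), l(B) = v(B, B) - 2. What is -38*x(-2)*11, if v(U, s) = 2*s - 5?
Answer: -418/7 ≈ -59.714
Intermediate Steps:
v(U, s) = -5 + 2*s
l(B) = -7 + 2*B (l(B) = (-5 + 2*B) - 2 = -7 + 2*B)
x(M) = 1/(-7 + M + 4*M**2) (x(M) = 1/(M + (-7 + 2*((M + M)*M))) = 1/(M + (-7 + 2*((2*M)*M))) = 1/(M + (-7 + 2*(2*M**2))) = 1/(M + (-7 + 4*M**2)) = 1/(-7 + M + 4*M**2))
-38*x(-2)*11 = -38/(-7 - 2 + 4*(-2)**2)*11 = -38/(-7 - 2 + 4*4)*11 = -38/(-7 - 2 + 16)*11 = -38/7*11 = -418/7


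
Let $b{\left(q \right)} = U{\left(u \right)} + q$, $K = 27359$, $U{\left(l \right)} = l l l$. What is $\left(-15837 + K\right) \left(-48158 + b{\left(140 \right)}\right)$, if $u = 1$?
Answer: $-553251874$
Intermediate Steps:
$U{\left(l \right)} = l^{3}$ ($U{\left(l \right)} = l^{2} l = l^{3}$)
$b{\left(q \right)} = 1 + q$ ($b{\left(q \right)} = 1^{3} + q = 1 + q$)
$\left(-15837 + K\right) \left(-48158 + b{\left(140 \right)}\right) = \left(-15837 + 27359\right) \left(-48158 + \left(1 + 140\right)\right) = 11522 \left(-48158 + 141\right) = 11522 \left(-48017\right) = -553251874$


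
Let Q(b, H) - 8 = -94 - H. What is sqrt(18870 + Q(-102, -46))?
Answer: sqrt(18830) ≈ 137.22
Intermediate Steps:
Q(b, H) = -86 - H (Q(b, H) = 8 + (-94 - H) = -86 - H)
sqrt(18870 + Q(-102, -46)) = sqrt(18870 + (-86 - 1*(-46))) = sqrt(18870 + (-86 + 46)) = sqrt(18870 - 40) = sqrt(18830)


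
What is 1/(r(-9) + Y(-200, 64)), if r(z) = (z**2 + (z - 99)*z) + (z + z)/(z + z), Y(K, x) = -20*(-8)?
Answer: 1/1214 ≈ 0.00082372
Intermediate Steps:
Y(K, x) = 160
r(z) = 1 + z**2 + z*(-99 + z) (r(z) = (z**2 + (-99 + z)*z) + (2*z)/((2*z)) = (z**2 + z*(-99 + z)) + (2*z)*(1/(2*z)) = (z**2 + z*(-99 + z)) + 1 = 1 + z**2 + z*(-99 + z))
1/(r(-9) + Y(-200, 64)) = 1/((1 - 99*(-9) + 2*(-9)**2) + 160) = 1/((1 + 891 + 2*81) + 160) = 1/((1 + 891 + 162) + 160) = 1/(1054 + 160) = 1/1214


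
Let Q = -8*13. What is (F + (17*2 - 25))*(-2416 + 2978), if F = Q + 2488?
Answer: 1344866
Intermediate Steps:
Q = -104
F = 2384 (F = -104 + 2488 = 2384)
(F + (17*2 - 25))*(-2416 + 2978) = (2384 + (17*2 - 25))*(-2416 + 2978) = (2384 + (34 - 25))*562 = (2384 + 9)*562 = 2393*562 = 1344866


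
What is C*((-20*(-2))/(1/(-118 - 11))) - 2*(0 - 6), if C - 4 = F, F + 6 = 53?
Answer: -263148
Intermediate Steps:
F = 47 (F = -6 + 53 = 47)
C = 51 (C = 4 + 47 = 51)
C*((-20*(-2))/(1/(-118 - 11))) - 2*(0 - 6) = 51*((-20*(-2))/(1/(-118 - 11))) - 2*(0 - 6) = 51*(40/(1/(-129))) - 2*(-6) = 51*(40/(-1/129)) + 12 = 51*(40*(-129)) + 12 = 51*(-5160) + 12 = -263160 + 12 = -263148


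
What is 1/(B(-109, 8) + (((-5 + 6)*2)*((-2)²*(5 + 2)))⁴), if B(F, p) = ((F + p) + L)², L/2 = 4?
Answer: 1/9843145 ≈ 1.0159e-7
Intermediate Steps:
L = 8 (L = 2*4 = 8)
B(F, p) = (8 + F + p)² (B(F, p) = ((F + p) + 8)² = (8 + F + p)²)
1/(B(-109, 8) + (((-5 + 6)*2)*((-2)²*(5 + 2)))⁴) = 1/((8 - 109 + 8)² + (((-5 + 6)*2)*((-2)²*(5 + 2)))⁴) = 1/((-93)² + ((1*2)*(4*7))⁴) = 1/(8649 + (2*28)⁴) = 1/(8649 + 56⁴) = 1/(8649 + 9834496) = 1/9843145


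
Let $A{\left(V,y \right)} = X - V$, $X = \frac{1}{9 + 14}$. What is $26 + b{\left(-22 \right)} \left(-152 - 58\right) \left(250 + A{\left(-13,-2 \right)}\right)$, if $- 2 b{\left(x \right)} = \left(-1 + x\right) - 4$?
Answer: $- \frac{17151152}{23} \approx -7.457 \cdot 10^{5}$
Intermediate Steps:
$X = \frac{1}{23} \approx 0.043478$
$A{\left(V,y \right)} = \frac{1}{23} - V$
$b{\left(x \right)} = \frac{5}{2} - \frac{x}{2}$ ($b{\left(x \right)} = - \frac{\left(-1 + x\right) - 4}{2} = - \frac{-5 + x}{2} = \frac{5}{2} - \frac{x}{2}$)
$26 + b{\left(-22 \right)} \left(-152 - 58\right) \left(250 + A{\left(-13,-2 \right)}\right) = 26 + \left(\frac{5}{2} - -11\right) \left(-152 - 58\right) \left(250 + \left(\frac{1}{23} - -13\right)\right) = 26 + \left(\frac{5}{2} + 11\right) \left(- 210 \left(250 + \left(\frac{1}{23} + 13\right)\right)\right) = 26 + \frac{27 \left(- 210 \left(250 + \frac{300}{23}\right)\right)}{2} = 26 + \frac{27 \left(\left(-210\right) \frac{6050}{23}\right)}{2} = 26 + \frac{27}{2} \left(- \frac{1270500}{23}\right) = 26 - \frac{17151750}{23} = - \frac{17151152}{23}$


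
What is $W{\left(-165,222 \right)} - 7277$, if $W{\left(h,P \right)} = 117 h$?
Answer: $-26582$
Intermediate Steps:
$W{\left(-165,222 \right)} - 7277 = 117 \left(-165\right) - 7277 = -19305 - 7277 = -26582$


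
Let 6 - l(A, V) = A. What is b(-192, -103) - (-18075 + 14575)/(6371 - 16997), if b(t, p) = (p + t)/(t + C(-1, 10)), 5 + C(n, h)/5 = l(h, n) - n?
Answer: 165905/176088 ≈ 0.94217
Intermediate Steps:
l(A, V) = 6 - A
C(n, h) = 5 - 5*h - 5*n (C(n, h) = -25 + 5*((6 - h) - n) = -25 + 5*(6 - h - n) = -25 + (30 - 5*h - 5*n) = 5 - 5*h - 5*n)
b(t, p) = (p + t)/(-40 + t) (b(t, p) = (p + t)/(t + (5 - 5*10 - 5*(-1))) = (p + t)/(t + (5 - 50 + 5)) = (p + t)/(t - 40) = (p + t)/(-40 + t))
b(-192, -103) - (-18075 + 14575)/(6371 - 16997) = (-103 - 192)/(-40 - 192) - (-18075 + 14575)/(6371 - 16997) = -295/(-232) - (-3500)/(-10626) = -1/232*(-295) - (-3500)*(-1)/10626 = 295/232 - 1*250/759 = 295/232 - 250/759 = 165905/176088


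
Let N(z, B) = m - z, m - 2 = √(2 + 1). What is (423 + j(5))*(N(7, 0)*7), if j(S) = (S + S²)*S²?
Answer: -41055 + 8211*√3 ≈ -26833.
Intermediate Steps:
m = 2 + √3 (m = 2 + √(2 + 1) = 2 + √3 ≈ 3.7321)
j(S) = S²*(S + S²)
N(z, B) = 2 + √3 - z (N(z, B) = (2 + √3) - z = 2 + √3 - z)
(423 + j(5))*(N(7, 0)*7) = (423 + 5³*(1 + 5))*((2 + √3 - 1*7)*7) = (423 + 125*6)*((2 + √3 - 7)*7) = (423 + 750)*((-5 + √3)*7) = 1173*(-35 + 7*√3) = -41055 + 8211*√3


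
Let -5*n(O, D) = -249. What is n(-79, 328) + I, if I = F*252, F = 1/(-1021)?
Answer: 252969/5105 ≈ 49.553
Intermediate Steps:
F = -1/1021 ≈ -0.00097943
n(O, D) = 249/5 (n(O, D) = -⅕*(-249) = 249/5)
I = -252/1021 (I = -1/1021*252 = -252/1021 ≈ -0.24682)
n(-79, 328) + I = 249/5 - 252/1021 = 252969/5105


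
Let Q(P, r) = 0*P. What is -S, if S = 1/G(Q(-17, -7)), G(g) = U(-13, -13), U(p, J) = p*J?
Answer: -1/169 ≈ -0.0059172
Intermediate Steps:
Q(P, r) = 0
U(p, J) = J*p
G(g) = 169 (G(g) = -13*(-13) = 169)
S = 1/169 ≈ 0.0059172
-S = -1*1/169 = -1/169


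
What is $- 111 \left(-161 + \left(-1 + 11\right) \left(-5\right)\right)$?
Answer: $23421$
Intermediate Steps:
$- 111 \left(-161 + \left(-1 + 11\right) \left(-5\right)\right) = - 111 \left(-161 + 10 \left(-5\right)\right) = - 111 \left(-161 - 50\right) = \left(-111\right) \left(-211\right) = 23421$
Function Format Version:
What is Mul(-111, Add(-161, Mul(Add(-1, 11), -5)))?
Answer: 23421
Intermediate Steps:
Mul(-111, Add(-161, Mul(Add(-1, 11), -5))) = Mul(-111, Add(-161, Mul(10, -5))) = Mul(-111, Add(-161, -50)) = Mul(-111, -211) = 23421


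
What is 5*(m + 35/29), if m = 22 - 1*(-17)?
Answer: 5830/29 ≈ 201.03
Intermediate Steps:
m = 39 (m = 22 + 17 = 39)
5*(m + 35/29) = 5*(39 + 35/29) = 5*(1166/29) = 5830/29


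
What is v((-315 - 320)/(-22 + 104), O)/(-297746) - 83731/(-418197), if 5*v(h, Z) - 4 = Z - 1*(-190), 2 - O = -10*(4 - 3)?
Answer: 62283351524/311291209905 ≈ 0.20008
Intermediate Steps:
O = 12 (O = 2 - (-10)*(4 - 3) = 2 - (-10) = 2 - 1*(-10) = 2 + 10 = 12)
v(h, Z) = 194/5 + Z/5 (v(h, Z) = ⅘ + (Z - 1*(-190))/5 = ⅘ + (Z + 190)/5 = ⅘ + (190 + Z)/5 = ⅘ + (38 + Z/5) = 194/5 + Z/5)
v((-315 - 320)/(-22 + 104), O)/(-297746) - 83731/(-418197) = (194/5 + (⅕)*12)/(-297746) - 83731/(-418197) = (194/5 + 12/5)*(-1/297746) - 83731*(-1/418197) = (206/5)*(-1/297746) + 83731/418197 = -103/744365 + 83731/418197 = 62283351524/311291209905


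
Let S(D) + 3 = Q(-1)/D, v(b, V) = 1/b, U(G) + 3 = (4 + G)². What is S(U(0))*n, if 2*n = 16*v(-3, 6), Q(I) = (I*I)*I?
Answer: 320/39 ≈ 8.2051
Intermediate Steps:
U(G) = -3 + (4 + G)²
Q(I) = I³ (Q(I) = I²*I = I³)
S(D) = -3 - 1/D (S(D) = -3 + (-1)³/D = -3 - 1/D)
n = -8/3 (n = (16/(-3))/2 = (16*(-⅓))/2 = (½)*(-16/3) = -8/3 ≈ -2.6667)
S(U(0))*n = (-3 - 1/(-3 + (4 + 0)²))*(-8/3) = (-3 - 1/(-3 + 4²))*(-8/3) = (-3 - 1/(-3 + 16))*(-8/3) = (-3 - 1/13)*(-8/3) = -40/13*(-8/3) = 320/39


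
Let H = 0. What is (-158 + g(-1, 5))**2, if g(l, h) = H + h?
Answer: 23409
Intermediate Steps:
g(l, h) = h (g(l, h) = 0 + h = h)
(-158 + g(-1, 5))**2 = (-158 + 5)**2 = (-153)**2 = 23409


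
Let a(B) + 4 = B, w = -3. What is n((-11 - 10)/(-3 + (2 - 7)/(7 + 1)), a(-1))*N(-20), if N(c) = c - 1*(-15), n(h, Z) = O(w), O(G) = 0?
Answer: 0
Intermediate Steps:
a(B) = -4 + B
n(h, Z) = 0
N(c) = 15 + c (N(c) = c + 15 = 15 + c)
n((-11 - 10)/(-3 + (2 - 7)/(7 + 1)), a(-1))*N(-20) = 0*(15 - 20) = 0*(-5) = 0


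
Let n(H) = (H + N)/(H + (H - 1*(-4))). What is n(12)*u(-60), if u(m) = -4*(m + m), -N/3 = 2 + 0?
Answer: 720/7 ≈ 102.86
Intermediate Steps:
N = -6 (N = -3*(2 + 0) = -3*2 = -6)
u(m) = -8*m
n(H) = (-6 + H)/(4 + 2*H) (n(H) = (H - 6)/(H + (H - 1*(-4))) = (-6 + H)/(H + (H + 4)) = (-6 + H)/(H + (4 + H)) = (-6 + H)/(4 + 2*H))
n(12)*u(-60) = ((-6 + 12)/(2*(2 + 12)))*(-8*(-60)) = ((½)*6/14)*480 = ((½)*(1/14)*6)*480 = (3/14)*480 = 720/7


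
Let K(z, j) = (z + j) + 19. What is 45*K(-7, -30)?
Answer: -810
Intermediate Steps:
K(z, j) = 19 + j + z (K(z, j) = (j + z) + 19 = 19 + j + z)
45*K(-7, -30) = 45*(19 - 30 - 7) = 45*(-18) = -810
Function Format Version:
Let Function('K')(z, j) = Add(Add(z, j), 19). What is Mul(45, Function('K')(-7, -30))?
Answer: -810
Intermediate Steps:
Function('K')(z, j) = Add(19, j, z) (Function('K')(z, j) = Add(Add(j, z), 19) = Add(19, j, z))
Mul(45, Function('K')(-7, -30)) = Mul(45, Add(19, -30, -7)) = Mul(45, -18) = -810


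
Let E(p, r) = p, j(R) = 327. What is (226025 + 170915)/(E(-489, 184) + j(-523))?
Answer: -198470/81 ≈ -2450.2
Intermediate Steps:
(226025 + 170915)/(E(-489, 184) + j(-523)) = (226025 + 170915)/(-489 + 327) = 396940/(-162) = 396940*(-1/162) = -198470/81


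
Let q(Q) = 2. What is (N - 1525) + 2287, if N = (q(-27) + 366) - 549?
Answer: 581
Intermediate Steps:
N = -181 (N = (2 + 366) - 549 = 368 - 549 = -181)
(N - 1525) + 2287 = (-181 - 1525) + 2287 = -1706 + 2287 = 581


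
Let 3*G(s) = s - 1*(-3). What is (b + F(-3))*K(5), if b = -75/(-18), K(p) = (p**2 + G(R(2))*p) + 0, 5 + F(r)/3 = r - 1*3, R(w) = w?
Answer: -8650/9 ≈ -961.11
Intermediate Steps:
G(s) = 1 + s/3 (G(s) = (s - 1*(-3))/3 = (s + 3)/3 = (3 + s)/3 = 1 + s/3)
F(r) = -24 + 3*r (F(r) = -15 + 3*(r - 1*3) = -15 + 3*(r - 3) = -15 + 3*(-3 + r) = -15 + (-9 + 3*r) = -24 + 3*r)
K(p) = p**2 + 5*p/3 (K(p) = (p**2 + (1 + (1/3)*2)*p) + 0 = (p**2 + (1 + 2/3)*p) + 0 = (p**2 + 5*p/3) + 0 = p**2 + 5*p/3)
b = 25/6 (b = -75*(-1/18) = 25/6 ≈ 4.1667)
(b + F(-3))*K(5) = (25/6 + (-24 + 3*(-3)))*((1/3)*5*(5 + 3*5)) = (25/6 + (-24 - 9))*((1/3)*5*(5 + 15)) = (25/6 - 33)*((1/3)*5*20) = -173/6*100/3 = -8650/9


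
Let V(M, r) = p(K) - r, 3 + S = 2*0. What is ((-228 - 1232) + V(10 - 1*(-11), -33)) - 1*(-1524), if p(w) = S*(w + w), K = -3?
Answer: 115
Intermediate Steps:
S = -3 (S = -3 + 2*0 = -3 + 0 = -3)
p(w) = -6*w (p(w) = -3*(w + w) = -6*w)
V(M, r) = 18 - r (V(M, r) = -6*(-3) - r = 18 - r)
((-228 - 1232) + V(10 - 1*(-11), -33)) - 1*(-1524) = ((-228 - 1232) + (18 - 1*(-33))) - 1*(-1524) = (-1460 + (18 + 33)) + 1524 = (-1460 + 51) + 1524 = -1409 + 1524 = 115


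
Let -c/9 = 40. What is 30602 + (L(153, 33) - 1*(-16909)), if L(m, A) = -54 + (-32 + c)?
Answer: 47065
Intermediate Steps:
c = -360 (c = -9*40 = -360)
L(m, A) = -446 (L(m, A) = -54 + (-32 - 360) = -54 - 392 = -446)
30602 + (L(153, 33) - 1*(-16909)) = 30602 + (-446 - 1*(-16909)) = 30602 + (-446 + 16909) = 30602 + 16463 = 47065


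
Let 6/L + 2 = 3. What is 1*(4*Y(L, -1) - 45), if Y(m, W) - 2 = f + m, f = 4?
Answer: 3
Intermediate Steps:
L = 6 (L = 6/(-2 + 3) = 6/1 = 6*1 = 6)
Y(m, W) = 6 + m (Y(m, W) = 2 + (4 + m) = 6 + m)
1*(4*Y(L, -1) - 45) = 1*(4*(6 + 6) - 45) = 1*(4*12 - 45) = 1*(48 - 45) = 1*3 = 3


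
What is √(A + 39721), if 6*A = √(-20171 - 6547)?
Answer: √(1429956 + 6*I*√26718)/6 ≈ 199.3 + 0.068346*I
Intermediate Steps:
A = I*√26718/6 (A = √(-20171 - 6547)/6 = √(-26718)/6 = (I*√26718)/6 = I*√26718/6 ≈ 27.243*I)
√(A + 39721) = √(I*√26718/6 + 39721) = √(39721 + I*√26718/6)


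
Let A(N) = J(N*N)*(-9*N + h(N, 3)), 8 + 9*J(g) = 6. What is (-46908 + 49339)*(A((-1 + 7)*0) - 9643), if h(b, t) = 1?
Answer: -210984059/9 ≈ -2.3443e+7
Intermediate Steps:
J(g) = -2/9 (J(g) = -8/9 + (⅑)*6 = -8/9 + ⅔ = -2/9)
A(N) = -2/9 + 2*N (A(N) = -2*(-9*N + 1)/9 = -2*(1 - 9*N)/9 = -2/9 + 2*N)
(-46908 + 49339)*(A((-1 + 7)*0) - 9643) = (-46908 + 49339)*((-2/9 + 2*((-1 + 7)*0)) - 9643) = 2431*((-2/9 + 2*(6*0)) - 9643) = 2431*((-2/9 + 2*0) - 9643) = 2431*((-2/9 + 0) - 9643) = 2431*(-2/9 - 9643) = 2431*(-86789/9) = -210984059/9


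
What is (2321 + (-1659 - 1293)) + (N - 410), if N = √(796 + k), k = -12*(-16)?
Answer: -1041 + 2*√247 ≈ -1009.6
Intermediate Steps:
k = 192
N = 2*√247 (N = √(796 + 192) = √988 = 2*√247 ≈ 31.432)
(2321 + (-1659 - 1293)) + (N - 410) = (2321 + (-1659 - 1293)) + (2*√247 - 410) = (2321 - 2952) + (-410 + 2*√247) = -631 + (-410 + 2*√247) = -1041 + 2*√247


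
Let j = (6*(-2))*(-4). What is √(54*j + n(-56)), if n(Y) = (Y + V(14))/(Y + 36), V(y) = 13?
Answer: 13*√1535/10 ≈ 50.933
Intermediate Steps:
j = 48 (j = -12*(-4) = 48)
n(Y) = (13 + Y)/(36 + Y) (n(Y) = (Y + 13)/(Y + 36) = (13 + Y)/(36 + Y))
√(54*j + n(-56)) = √(54*48 + (13 - 56)/(36 - 56)) = √(2592 - 43/(-20)) = √(2592 - 1/20*(-43)) = √(2592 + 43/20) = √(51883/20) = 13*√1535/10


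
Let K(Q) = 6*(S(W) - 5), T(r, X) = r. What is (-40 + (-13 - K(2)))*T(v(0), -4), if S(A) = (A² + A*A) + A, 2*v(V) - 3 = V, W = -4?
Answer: -573/2 ≈ -286.50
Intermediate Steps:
v(V) = 3/2 + V/2
S(A) = A + 2*A² (S(A) = (A² + A²) + A = 2*A² + A = A + 2*A²)
K(Q) = 138 (K(Q) = 6*(-4*(1 + 2*(-4)) - 5) = 6*(-4*(1 - 8) - 5) = 6*(-4*(-7) - 5) = 6*(28 - 5) = 6*23 = 138)
(-40 + (-13 - K(2)))*T(v(0), -4) = (-40 + (-13 - 1*138))*(3/2 + (½)*0) = (-40 + (-13 - 138))*(3/2 + 0) = (-40 - 151)*(3/2) = -191*3/2 = -573/2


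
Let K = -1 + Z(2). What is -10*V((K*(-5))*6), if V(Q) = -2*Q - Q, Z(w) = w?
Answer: -900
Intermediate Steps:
K = 1 (K = -1 + 2 = 1)
V(Q) = -3*Q
-10*V((K*(-5))*6) = -(-30)*(1*(-5))*6 = -(-30)*(-5*6) = -(-30)*(-30) = -10*90 = -900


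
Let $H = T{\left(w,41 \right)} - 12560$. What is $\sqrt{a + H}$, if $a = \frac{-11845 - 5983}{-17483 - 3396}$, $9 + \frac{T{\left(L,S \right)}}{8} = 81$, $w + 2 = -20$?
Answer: $\frac{2 i \sqrt{1305961134733}}{20879} \approx 109.47 i$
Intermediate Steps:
$w = -22$ ($w = -2 - 20 = -22$)
$T{\left(L,S \right)} = 576$ ($T{\left(L,S \right)} = -72 + 8 \cdot 81 = -72 + 648 = 576$)
$a = \frac{17828}{20879}$ ($a = - \frac{17828}{-20879} = \left(-17828\right) \left(- \frac{1}{20879}\right) = \frac{17828}{20879} \approx 0.85387$)
$H = -11984$ ($H = 576 - 12560 = -11984$)
$\sqrt{a + H} = \sqrt{\frac{17828}{20879} - 11984} = \sqrt{- \frac{250196108}{20879}} = \frac{2 i \sqrt{1305961134733}}{20879}$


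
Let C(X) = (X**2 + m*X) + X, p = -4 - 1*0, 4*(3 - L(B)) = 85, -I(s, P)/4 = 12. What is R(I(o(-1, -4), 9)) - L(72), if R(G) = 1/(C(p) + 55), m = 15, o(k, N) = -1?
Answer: 515/28 ≈ 18.393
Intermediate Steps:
I(s, P) = -48 (I(s, P) = -4*12 = -48)
L(B) = -73/4 (L(B) = 3 - 1/4*85 = 3 - 85/4 = -73/4)
p = -4 (p = -4 + 0 = -4)
C(X) = X**2 + 16*X (C(X) = (X**2 + 15*X) + X = X**2 + 16*X)
R(G) = 1/7 (R(G) = 1/(-4*(16 - 4) + 55) = 1/(-4*12 + 55) = 1/(-48 + 55) = 1/7)
R(I(o(-1, -4), 9)) - L(72) = 1/7 - 1*(-73/4) = 1/7 + 73/4 = 515/28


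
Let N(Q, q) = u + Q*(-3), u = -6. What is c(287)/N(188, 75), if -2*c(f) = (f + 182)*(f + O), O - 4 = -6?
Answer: 469/4 ≈ 117.25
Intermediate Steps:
O = -2 (O = 4 - 6 = -2)
N(Q, q) = -6 - 3*Q (N(Q, q) = -6 + Q*(-3) = -6 - 3*Q)
c(f) = -(-2 + f)*(182 + f)/2 (c(f) = -(f + 182)*(f - 2)/2 = -(182 + f)*(-2 + f)/2 = -(-2 + f)*(182 + f)/2)
c(287)/N(188, 75) = (182 - 90*287 - 1/2*287**2)/(-6 - 3*188) = (182 - 25830 - 1/2*82369)/(-6 - 564) = (182 - 25830 - 82369/2)/(-570) = -133665/2*(-1/570) = 469/4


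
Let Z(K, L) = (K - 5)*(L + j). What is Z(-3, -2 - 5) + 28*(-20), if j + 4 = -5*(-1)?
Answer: -512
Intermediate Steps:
j = 1 (j = -4 - 5*(-1) = -4 + 5 = 1)
Z(K, L) = (1 + L)*(-5 + K) (Z(K, L) = (K - 5)*(L + 1) = (-5 + K)*(1 + L) = (1 + L)*(-5 + K))
Z(-3, -2 - 5) + 28*(-20) = (-5 - 3 - 5*(-2 - 5) - 3*(-2 - 5)) + 28*(-20) = (-5 - 3 - 5*(-7) - 3*(-7)) - 560 = (-5 - 3 + 35 + 21) - 560 = 48 - 560 = -512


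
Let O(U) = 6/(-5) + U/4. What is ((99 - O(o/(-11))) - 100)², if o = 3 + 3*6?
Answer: 22201/48400 ≈ 0.45870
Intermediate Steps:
o = 21 (o = 3 + 18 = 21)
O(U) = -6/5 + U/4 (O(U) = 6*(-⅕) + U*(¼) = -6/5 + U/4)
((99 - O(o/(-11))) - 100)² = ((99 - (-6/5 + (21/(-11))/4)) - 100)² = ((99 - (-6/5 + (21*(-1/11))/4)) - 100)² = ((99 - (-6/5 + (¼)*(-21/11))) - 100)² = ((99 - (-6/5 - 21/44)) - 100)² = ((99 - 1*(-369/220)) - 100)² = ((99 + 369/220) - 100)² = (22149/220 - 100)² = (149/220)² = 22201/48400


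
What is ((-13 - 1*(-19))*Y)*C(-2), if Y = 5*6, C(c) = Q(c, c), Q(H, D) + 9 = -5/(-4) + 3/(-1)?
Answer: -1935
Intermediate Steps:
Q(H, D) = -43/4 (Q(H, D) = -9 + (-5/(-4) + 3/(-1)) = -9 + (-5*(-1/4) + 3*(-1)) = -9 + (5/4 - 3) = -9 - 7/4 = -43/4)
C(c) = -43/4
Y = 30
((-13 - 1*(-19))*Y)*C(-2) = ((-13 - 1*(-19))*30)*(-43/4) = ((-13 + 19)*30)*(-43/4) = (6*30)*(-43/4) = 180*(-43/4) = -1935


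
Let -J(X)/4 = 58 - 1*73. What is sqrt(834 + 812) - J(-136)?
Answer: -60 + sqrt(1646) ≈ -19.429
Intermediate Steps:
J(X) = 60 (J(X) = -4*(58 - 1*73) = -4*(58 - 73) = -4*(-15) = 60)
sqrt(834 + 812) - J(-136) = sqrt(834 + 812) - 1*60 = sqrt(1646) - 60 = -60 + sqrt(1646)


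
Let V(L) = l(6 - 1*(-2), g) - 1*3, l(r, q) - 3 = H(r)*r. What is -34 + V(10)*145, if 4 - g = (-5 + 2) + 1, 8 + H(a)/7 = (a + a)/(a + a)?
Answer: -56874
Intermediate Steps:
H(a) = -49 (H(a) = -56 + 7*((a + a)/(a + a)) = -56 + 7*((2*a)/((2*a))) = -56 + 7*((2*a)*(1/(2*a))) = -56 + 7*1 = -56 + 7 = -49)
g = 6 (g = 4 - ((-5 + 2) + 1) = 4 - (-3 + 1) = 4 - 1*(-2) = 4 + 2 = 6)
l(r, q) = 3 - 49*r
V(L) = -392 (V(L) = (3 - 49*(6 - 1*(-2))) - 1*3 = (3 - 49*(6 + 2)) - 3 = (3 - 49*8) - 3 = (3 - 392) - 3 = -389 - 3 = -392)
-34 + V(10)*145 = -34 - 392*145 = -34 - 56840 = -56874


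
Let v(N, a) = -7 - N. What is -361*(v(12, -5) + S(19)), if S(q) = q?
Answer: 0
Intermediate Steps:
-361*(v(12, -5) + S(19)) = -361*((-7 - 1*12) + 19) = -361*((-7 - 12) + 19) = -361*(-19 + 19) = -361*0 = 0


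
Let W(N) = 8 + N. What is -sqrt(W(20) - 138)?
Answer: -I*sqrt(110) ≈ -10.488*I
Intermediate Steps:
-sqrt(W(20) - 138) = -sqrt((8 + 20) - 138) = -sqrt(28 - 138) = -sqrt(-110) = -I*sqrt(110)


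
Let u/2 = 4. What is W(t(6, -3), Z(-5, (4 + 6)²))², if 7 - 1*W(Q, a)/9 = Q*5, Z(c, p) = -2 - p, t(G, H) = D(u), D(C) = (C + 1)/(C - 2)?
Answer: 81/4 ≈ 20.250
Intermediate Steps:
u = 8 (u = 2*4 = 8)
D(C) = (1 + C)/(-2 + C)
t(G, H) = 3/2 (t(G, H) = (1 + 8)/(-2 + 8) = 9/6 = (⅙)*9 = 3/2)
W(Q, a) = 63 - 45*Q (W(Q, a) = 63 - 9*Q*5 = 63 - 45*Q)
W(t(6, -3), Z(-5, (4 + 6)²))² = (63 - 45*3/2)² = (63 - 135/2)² = (-9/2)² = 81/4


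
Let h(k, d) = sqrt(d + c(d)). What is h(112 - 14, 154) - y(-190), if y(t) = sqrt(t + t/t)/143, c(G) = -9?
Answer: sqrt(145) - 3*I*sqrt(21)/143 ≈ 12.042 - 0.096138*I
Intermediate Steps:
y(t) = sqrt(1 + t)/143 (y(t) = sqrt(t + 1)*(1/143) = sqrt(1 + t)*(1/143) = sqrt(1 + t)/143)
h(k, d) = sqrt(-9 + d) (h(k, d) = sqrt(d - 9) = sqrt(-9 + d))
h(112 - 14, 154) - y(-190) = sqrt(-9 + 154) - sqrt(1 - 190)/143 = sqrt(145) - sqrt(-189)/143 = sqrt(145) - 3*I*sqrt(21)/143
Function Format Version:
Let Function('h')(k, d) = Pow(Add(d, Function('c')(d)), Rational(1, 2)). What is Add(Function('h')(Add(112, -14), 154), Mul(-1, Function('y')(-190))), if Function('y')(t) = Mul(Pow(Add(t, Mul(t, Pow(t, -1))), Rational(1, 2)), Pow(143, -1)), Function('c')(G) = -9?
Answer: Add(Pow(145, Rational(1, 2)), Mul(Rational(-3, 143), I, Pow(21, Rational(1, 2)))) ≈ Add(12.042, Mul(-0.096138, I))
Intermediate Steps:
Function('y')(t) = Mul(Rational(1, 143), Pow(Add(1, t), Rational(1, 2))) (Function('y')(t) = Mul(Pow(Add(t, 1), Rational(1, 2)), Rational(1, 143)) = Mul(Pow(Add(1, t), Rational(1, 2)), Rational(1, 143)) = Mul(Rational(1, 143), Pow(Add(1, t), Rational(1, 2))))
Function('h')(k, d) = Pow(Add(-9, d), Rational(1, 2)) (Function('h')(k, d) = Pow(Add(d, -9), Rational(1, 2)) = Pow(Add(-9, d), Rational(1, 2)))
Add(Function('h')(Add(112, -14), 154), Mul(-1, Function('y')(-190))) = Add(Pow(Add(-9, 154), Rational(1, 2)), Mul(-1, Mul(Rational(1, 143), Pow(Add(1, -190), Rational(1, 2))))) = Add(Pow(145, Rational(1, 2)), Mul(-1, Mul(Rational(1, 143), Pow(-189, Rational(1, 2))))) = Add(Pow(145, Rational(1, 2)), Mul(-1, Mul(Rational(1, 143), Mul(3, I, Pow(21, Rational(1, 2)))))) = Add(Pow(145, Rational(1, 2)), Mul(-1, Mul(Rational(3, 143), I, Pow(21, Rational(1, 2))))) = Add(Pow(145, Rational(1, 2)), Mul(Rational(-3, 143), I, Pow(21, Rational(1, 2))))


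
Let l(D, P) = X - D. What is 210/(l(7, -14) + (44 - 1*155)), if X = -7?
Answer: -42/25 ≈ -1.6800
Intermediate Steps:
l(D, P) = -7 - D
210/(l(7, -14) + (44 - 1*155)) = 210/((-7 - 1*7) + (44 - 1*155)) = 210/((-7 - 7) + (44 - 155)) = 210/(-14 - 111) = 210/(-125) = 210*(-1/125) = -42/25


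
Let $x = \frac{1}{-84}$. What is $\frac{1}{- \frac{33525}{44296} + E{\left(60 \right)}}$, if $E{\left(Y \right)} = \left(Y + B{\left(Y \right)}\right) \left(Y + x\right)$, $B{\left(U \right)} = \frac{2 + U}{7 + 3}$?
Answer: $\frac{664440}{2638129163} \approx 0.00025186$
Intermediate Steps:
$x = - \frac{1}{84} \approx -0.011905$
$B{\left(U \right)} = \frac{1}{5} + \frac{U}{10}$ ($B{\left(U \right)} = \frac{2 + U}{10} = \left(2 + U\right) \frac{1}{10} = \frac{1}{5} + \frac{U}{10}$)
$E{\left(Y \right)} = \left(- \frac{1}{84} + Y\right) \left(\frac{1}{5} + \frac{11 Y}{10}\right)$ ($E{\left(Y \right)} = \left(Y + \left(\frac{1}{5} + \frac{Y}{10}\right)\right) \left(Y - \frac{1}{84}\right) = \left(\frac{1}{5} + \frac{11 Y}{10}\right) \left(- \frac{1}{84} + Y\right) = \left(- \frac{1}{84} + Y\right) \left(\frac{1}{5} + \frac{11 Y}{10}\right)$)
$\frac{1}{- \frac{33525}{44296} + E{\left(60 \right)}} = \frac{1}{- \frac{33525}{44296} + \left(- \frac{1}{420} + \frac{11 \cdot 60^{2}}{10} + \frac{157}{840} \cdot 60\right)} = \frac{1}{\left(-33525\right) \frac{1}{44296} + \left(- \frac{1}{420} + \frac{11}{10} \cdot 3600 + \frac{157}{14}\right)} = \frac{1}{- \frac{33525}{44296} + \left(- \frac{1}{420} + 3960 + \frac{157}{14}\right)} = \frac{1}{- \frac{33525}{44296} + \frac{1667909}{420}} = \frac{1}{\frac{2638129163}{664440}} = \frac{664440}{2638129163}$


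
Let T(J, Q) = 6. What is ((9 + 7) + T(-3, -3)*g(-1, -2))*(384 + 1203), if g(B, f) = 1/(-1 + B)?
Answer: 20631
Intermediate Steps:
((9 + 7) + T(-3, -3)*g(-1, -2))*(384 + 1203) = ((9 + 7) + 6/(-1 - 1))*(384 + 1203) = (16 + 6/(-2))*1587 = (16 + 6*(-½))*1587 = (16 - 3)*1587 = 13*1587 = 20631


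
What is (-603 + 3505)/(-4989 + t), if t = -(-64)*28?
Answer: -2902/3197 ≈ -0.90773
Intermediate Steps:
t = 1792 (t = -1*(-1792) = 1792)
(-603 + 3505)/(-4989 + t) = (-603 + 3505)/(-4989 + 1792) = 2902/(-3197) = 2902*(-1/3197) = -2902/3197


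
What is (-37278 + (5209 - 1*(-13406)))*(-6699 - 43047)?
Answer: 928409598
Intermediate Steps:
(-37278 + (5209 - 1*(-13406)))*(-6699 - 43047) = (-37278 + (5209 + 13406))*(-49746) = (-37278 + 18615)*(-49746) = -18663*(-49746) = 928409598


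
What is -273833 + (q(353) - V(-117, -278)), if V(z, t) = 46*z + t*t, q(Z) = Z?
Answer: -345382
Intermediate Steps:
V(z, t) = t² + 46*z (V(z, t) = 46*z + t² = t² + 46*z)
-273833 + (q(353) - V(-117, -278)) = -273833 + (353 - ((-278)² + 46*(-117))) = -273833 + (353 - (77284 - 5382)) = -273833 + (353 - 1*71902) = -273833 + (353 - 71902) = -273833 - 71549 = -345382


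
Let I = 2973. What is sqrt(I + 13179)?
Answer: 2*sqrt(4038) ≈ 127.09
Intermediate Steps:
sqrt(I + 13179) = sqrt(2973 + 13179) = sqrt(16152) = 2*sqrt(4038)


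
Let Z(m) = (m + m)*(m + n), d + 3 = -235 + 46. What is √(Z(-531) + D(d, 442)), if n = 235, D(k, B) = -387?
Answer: 3*√34885 ≈ 560.33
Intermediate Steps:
d = -192 (d = -3 + (-235 + 46) = -3 - 189 = -192)
Z(m) = 2*m*(235 + m) (Z(m) = (m + m)*(m + 235) = (2*m)*(235 + m) = 2*m*(235 + m))
√(Z(-531) + D(d, 442)) = √(2*(-531)*(235 - 531) - 387) = √(2*(-531)*(-296) - 387) = √(314352 - 387) = √313965 = 3*√34885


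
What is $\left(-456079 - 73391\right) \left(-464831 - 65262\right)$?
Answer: $280668340710$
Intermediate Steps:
$\left(-456079 - 73391\right) \left(-464831 - 65262\right) = \left(-529470\right) \left(-530093\right) = 280668340710$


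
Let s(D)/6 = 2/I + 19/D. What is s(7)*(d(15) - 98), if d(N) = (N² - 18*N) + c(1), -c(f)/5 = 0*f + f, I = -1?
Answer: -4440/7 ≈ -634.29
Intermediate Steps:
c(f) = -5*f (c(f) = -5*(0*f + f) = -5*(0 + f) = -5*f)
s(D) = -12 + 114/D (s(D) = 6*(2/(-1) + 19/D) = 6*(2*(-1) + 19/D) = 6*(-2 + 19/D) = -12 + 114/D)
d(N) = -5 + N² - 18*N (d(N) = (N² - 18*N) - 5*1 = (N² - 18*N) - 5 = -5 + N² - 18*N)
s(7)*(d(15) - 98) = (-12 + 114/7)*((-5 + 15² - 18*15) - 98) = (-12 + 114*(⅐))*((-5 + 225 - 270) - 98) = (-12 + 114/7)*(-50 - 98) = (30/7)*(-148) = -4440/7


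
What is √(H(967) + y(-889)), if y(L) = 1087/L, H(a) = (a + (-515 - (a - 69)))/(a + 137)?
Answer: I*√97933482822/245364 ≈ 1.2754*I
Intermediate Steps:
H(a) = -446/(137 + a) (H(a) = (a + (-515 - (-69 + a)))/(137 + a) = (a + (-515 + (69 - a)))/(137 + a) = (a + (-446 - a))/(137 + a) = -446/(137 + a))
√(H(967) + y(-889)) = √(-446/(137 + 967) + 1087/(-889)) = √(-446/1104 + 1087*(-1/889)) = √(-446*1/1104 - 1087/889) = √(-223/552 - 1087/889) = √(-798271/490728) = I*√97933482822/245364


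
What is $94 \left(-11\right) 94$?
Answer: $-97196$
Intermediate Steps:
$94 \left(-11\right) 94 = \left(-1034\right) 94 = -97196$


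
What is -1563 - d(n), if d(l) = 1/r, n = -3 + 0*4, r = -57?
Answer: -89090/57 ≈ -1563.0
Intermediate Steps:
n = -3 (n = -3 + 0 = -3)
d(l) = -1/57 (d(l) = 1/(-57) = -1/57)
-1563 - d(n) = -1563 - 1*(-1/57) = -1563 + 1/57 = -89090/57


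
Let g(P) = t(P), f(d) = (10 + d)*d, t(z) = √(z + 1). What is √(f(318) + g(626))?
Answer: √(104304 + √627) ≈ 323.00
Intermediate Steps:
t(z) = √(1 + z)
f(d) = d*(10 + d)
g(P) = √(1 + P)
√(f(318) + g(626)) = √(318*(10 + 318) + √(1 + 626)) = √(318*328 + √627) = √(104304 + √627)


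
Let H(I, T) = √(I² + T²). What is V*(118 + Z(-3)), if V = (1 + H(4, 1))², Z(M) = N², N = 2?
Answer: 2196 + 244*√17 ≈ 3202.0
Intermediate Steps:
Z(M) = 4 (Z(M) = 2² = 4)
V = (1 + √17)² (V = (1 + √(4² + 1²))² = (1 + √(16 + 1))² = (1 + √17)² ≈ 26.246)
V*(118 + Z(-3)) = (1 + √17)²*(118 + 4) = (1 + √17)²*122 = 122*(1 + √17)²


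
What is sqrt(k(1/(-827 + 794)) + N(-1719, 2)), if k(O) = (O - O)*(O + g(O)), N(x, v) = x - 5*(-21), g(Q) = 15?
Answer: I*sqrt(1614) ≈ 40.175*I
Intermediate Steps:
N(x, v) = 105 + x (N(x, v) = x + 105 = 105 + x)
k(O) = 0 (k(O) = (O - O)*(O + 15) = 0*(15 + O) = 0)
sqrt(k(1/(-827 + 794)) + N(-1719, 2)) = sqrt(0 + (105 - 1719)) = sqrt(0 - 1614) = sqrt(-1614) = I*sqrt(1614)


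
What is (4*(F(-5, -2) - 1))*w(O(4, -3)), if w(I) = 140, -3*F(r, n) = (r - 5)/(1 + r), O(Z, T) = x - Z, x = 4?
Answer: -3080/3 ≈ -1026.7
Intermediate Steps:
O(Z, T) = 4 - Z
F(r, n) = -(-5 + r)/(3*(1 + r)) (F(r, n) = -(r - 5)/(3*(1 + r)) = -(-5 + r)/(3*(1 + r)))
(4*(F(-5, -2) - 1))*w(O(4, -3)) = (4*((5 - 1*(-5))/(3*(1 - 5)) - 1))*140 = (4*((⅓)*(5 + 5)/(-4) - 1))*140 = (4*((⅓)*(-¼)*10 - 1))*140 = (4*(-⅚ - 1))*140 = (4*(-11/6))*140 = -22/3*140 = -3080/3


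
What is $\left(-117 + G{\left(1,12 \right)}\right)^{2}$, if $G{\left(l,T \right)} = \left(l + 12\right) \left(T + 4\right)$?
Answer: $8281$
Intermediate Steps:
$G{\left(l,T \right)} = \left(4 + T\right) \left(12 + l\right)$ ($G{\left(l,T \right)} = \left(12 + l\right) \left(4 + T\right) = \left(4 + T\right) \left(12 + l\right)$)
$\left(-117 + G{\left(1,12 \right)}\right)^{2} = \left(-117 + \left(48 + 4 \cdot 1 + 12 \cdot 12 + 12 \cdot 1\right)\right)^{2} = \left(-117 + \left(48 + 4 + 144 + 12\right)\right)^{2} = \left(-117 + 208\right)^{2} = 91^{2} = 8281$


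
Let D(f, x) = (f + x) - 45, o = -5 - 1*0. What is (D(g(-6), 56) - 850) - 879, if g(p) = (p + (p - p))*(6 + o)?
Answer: -1724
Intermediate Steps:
o = -5 (o = -5 + 0 = -5)
g(p) = p (g(p) = (p + (p - p))*(6 - 5) = (p + 0)*1 = p*1 = p)
D(f, x) = -45 + f + x
(D(g(-6), 56) - 850) - 879 = ((-45 - 6 + 56) - 850) - 879 = (5 - 850) - 879 = -845 - 879 = -1724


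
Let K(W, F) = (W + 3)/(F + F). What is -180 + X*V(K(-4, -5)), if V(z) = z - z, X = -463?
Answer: -180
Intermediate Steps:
K(W, F) = (3 + W)/(2*F) (K(W, F) = (3 + W)/((2*F)) = (3 + W)*(1/(2*F)) = (3 + W)/(2*F))
V(z) = 0
-180 + X*V(K(-4, -5)) = -180 - 463*0 = -180 + 0 = -180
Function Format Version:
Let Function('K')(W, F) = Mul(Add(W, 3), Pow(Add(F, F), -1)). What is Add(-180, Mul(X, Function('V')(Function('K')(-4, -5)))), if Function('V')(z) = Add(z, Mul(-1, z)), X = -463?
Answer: -180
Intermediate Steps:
Function('K')(W, F) = Mul(Rational(1, 2), Pow(F, -1), Add(3, W)) (Function('K')(W, F) = Mul(Add(3, W), Pow(Mul(2, F), -1)) = Mul(Add(3, W), Mul(Rational(1, 2), Pow(F, -1))) = Mul(Rational(1, 2), Pow(F, -1), Add(3, W)))
Function('V')(z) = 0
Add(-180, Mul(X, Function('V')(Function('K')(-4, -5)))) = Add(-180, Mul(-463, 0)) = Add(-180, 0) = -180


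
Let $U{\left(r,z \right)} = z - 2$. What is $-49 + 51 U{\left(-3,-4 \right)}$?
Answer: $-355$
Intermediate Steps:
$U{\left(r,z \right)} = -2 + z$
$-49 + 51 U{\left(-3,-4 \right)} = -49 + 51 \left(-2 - 4\right) = -49 + 51 \left(-6\right) = -49 - 306 = -355$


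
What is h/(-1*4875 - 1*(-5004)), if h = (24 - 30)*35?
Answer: -70/43 ≈ -1.6279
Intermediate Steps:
h = -210 (h = -6*35 = -210)
h/(-1*4875 - 1*(-5004)) = -210/(-1*4875 - 1*(-5004)) = -210/(-4875 + 5004) = -210/129 = -210*1/129 = -70/43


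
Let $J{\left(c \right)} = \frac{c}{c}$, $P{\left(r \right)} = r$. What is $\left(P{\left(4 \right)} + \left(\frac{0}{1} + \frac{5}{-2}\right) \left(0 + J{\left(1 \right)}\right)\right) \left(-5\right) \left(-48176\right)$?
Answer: $361320$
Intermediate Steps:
$J{\left(c \right)} = 1$
$\left(P{\left(4 \right)} + \left(\frac{0}{1} + \frac{5}{-2}\right) \left(0 + J{\left(1 \right)}\right)\right) \left(-5\right) \left(-48176\right) = \left(4 + \left(\frac{0}{1} + \frac{5}{-2}\right) \left(0 + 1\right)\right) \left(-5\right) \left(-48176\right) = \left(4 + \left(0 \cdot 1 + 5 \left(- \frac{1}{2}\right)\right) 1\right) \left(-5\right) \left(-48176\right) = \left(4 + \left(0 - \frac{5}{2}\right) 1\right) \left(-5\right) \left(-48176\right) = \left(4 - \frac{5}{2}\right) \left(-5\right) \left(-48176\right) = \frac{3}{2} \left(-5\right) \left(-48176\right) = \left(- \frac{15}{2}\right) \left(-48176\right) = 361320$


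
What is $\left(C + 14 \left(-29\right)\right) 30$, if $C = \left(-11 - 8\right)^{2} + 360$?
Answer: $9450$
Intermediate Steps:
$C = 721$ ($C = \left(-19\right)^{2} + 360 = 361 + 360 = 721$)
$\left(C + 14 \left(-29\right)\right) 30 = \left(721 + 14 \left(-29\right)\right) 30 = \left(721 - 406\right) 30 = 315 \cdot 30 = 9450$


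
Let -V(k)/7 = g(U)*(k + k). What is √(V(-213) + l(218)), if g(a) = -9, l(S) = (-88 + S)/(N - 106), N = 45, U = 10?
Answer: 8*I*√1560502/61 ≈ 163.83*I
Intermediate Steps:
l(S) = 88/61 - S/61 (l(S) = (-88 + S)/(45 - 106) = (-88 + S)/(-61) = (-88 + S)*(-1/61) = 88/61 - S/61)
V(k) = 126*k (V(k) = -(-63)*(k + k) = -(-63)*2*k = -(-126)*k = 126*k)
√(V(-213) + l(218)) = √(126*(-213) + (88/61 - 1/61*218)) = √(-26838 + (88/61 - 218/61)) = √(-26838 - 130/61) = √(-1637248/61) = 8*I*√1560502/61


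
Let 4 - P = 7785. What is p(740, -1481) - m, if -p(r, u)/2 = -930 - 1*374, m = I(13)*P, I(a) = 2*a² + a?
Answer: 2733739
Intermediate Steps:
P = -7781 (P = 4 - 1*7785 = 4 - 7785 = -7781)
I(a) = a + 2*a²
m = -2731131 (m = (13*(1 + 2*13))*(-7781) = (13*(1 + 26))*(-7781) = (13*27)*(-7781) = 351*(-7781) = -2731131)
p(r, u) = 2608 (p(r, u) = -2*(-930 - 1*374) = -2*(-930 - 374) = -2*(-1304) = 2608)
p(740, -1481) - m = 2608 - 1*(-2731131) = 2608 + 2731131 = 2733739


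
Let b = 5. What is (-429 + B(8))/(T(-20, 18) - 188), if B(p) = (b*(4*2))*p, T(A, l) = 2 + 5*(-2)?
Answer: 109/196 ≈ 0.55612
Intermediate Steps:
T(A, l) = -8 (T(A, l) = 2 - 10 = -8)
B(p) = 40*p (B(p) = (5*(4*2))*p = (5*8)*p = 40*p)
(-429 + B(8))/(T(-20, 18) - 188) = (-429 + 40*8)/(-8 - 188) = (-429 + 320)/(-196) = -109*(-1/196) = 109/196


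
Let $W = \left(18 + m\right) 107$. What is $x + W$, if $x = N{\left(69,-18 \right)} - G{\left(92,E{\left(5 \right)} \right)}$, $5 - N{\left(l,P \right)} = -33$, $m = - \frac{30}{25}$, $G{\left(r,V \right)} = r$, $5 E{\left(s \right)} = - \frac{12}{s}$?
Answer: $\frac{8718}{5} \approx 1743.6$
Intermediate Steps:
$E{\left(s \right)} = - \frac{12}{5 s}$ ($E{\left(s \right)} = \frac{\left(-12\right) \frac{1}{s}}{5} = - \frac{12}{5 s}$)
$m = - \frac{6}{5}$ ($m = \left(-30\right) \frac{1}{25} = - \frac{6}{5} \approx -1.2$)
$N{\left(l,P \right)} = 38$ ($N{\left(l,P \right)} = 5 - -33 = 5 + 33 = 38$)
$W = \frac{8988}{5}$ ($W = \left(18 - \frac{6}{5}\right) 107 = \frac{84}{5} \cdot 107 = \frac{8988}{5} \approx 1797.6$)
$x = -54$ ($x = 38 - 92 = -54$)
$x + W = -54 + \frac{8988}{5} = \frac{8718}{5}$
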